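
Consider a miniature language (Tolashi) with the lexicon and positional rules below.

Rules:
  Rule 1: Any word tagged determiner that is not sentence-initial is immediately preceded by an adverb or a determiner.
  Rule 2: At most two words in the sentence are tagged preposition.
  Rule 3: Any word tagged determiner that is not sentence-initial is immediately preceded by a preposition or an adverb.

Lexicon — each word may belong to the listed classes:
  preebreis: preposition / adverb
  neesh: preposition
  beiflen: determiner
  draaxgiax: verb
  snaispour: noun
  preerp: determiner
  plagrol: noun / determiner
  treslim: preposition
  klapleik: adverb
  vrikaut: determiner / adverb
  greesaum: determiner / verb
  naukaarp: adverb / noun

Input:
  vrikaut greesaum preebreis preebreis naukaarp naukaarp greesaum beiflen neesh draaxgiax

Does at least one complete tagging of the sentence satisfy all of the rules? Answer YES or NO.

NO

Candidates per position — 1:vrikaut {determiner,adverb}; 2:greesaum {determiner,verb}; 3:preebreis {preposition,adverb}; 4:preebreis {preposition,adverb}; 5:naukaarp {adverb,noun}; 6:naukaarp {adverb,noun}; 7:greesaum {determiner,verb}; 8:beiflen {determiner}; 9:neesh {preposition}; 10:draaxgiax {verb}.
Rule 3 cannot be satisfied by any choice of tags from the lexicon.
So there is no consistent tagging.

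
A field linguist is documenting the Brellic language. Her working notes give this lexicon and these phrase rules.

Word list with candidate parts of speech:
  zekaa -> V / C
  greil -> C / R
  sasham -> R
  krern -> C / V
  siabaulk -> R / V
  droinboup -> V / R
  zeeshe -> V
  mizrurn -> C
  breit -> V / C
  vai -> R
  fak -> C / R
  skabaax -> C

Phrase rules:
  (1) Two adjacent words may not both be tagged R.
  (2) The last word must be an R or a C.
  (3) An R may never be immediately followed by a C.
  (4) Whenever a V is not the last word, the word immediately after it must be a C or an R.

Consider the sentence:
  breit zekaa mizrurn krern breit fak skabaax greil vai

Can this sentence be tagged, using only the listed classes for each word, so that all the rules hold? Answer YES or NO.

YES

Candidates per position — 1:breit {V,C}; 2:zekaa {V,C}; 3:mizrurn {C}; 4:krern {C,V}; 5:breit {V,C}; 6:fak {C,R}; 7:skabaax {C}; 8:greil {C,R}; 9:vai {R}.
One satisfying assignment: C C C V C C C C R.
Checking: rule 1 ✓; rule 2 ✓; rule 3 ✓; rule 4 ✓.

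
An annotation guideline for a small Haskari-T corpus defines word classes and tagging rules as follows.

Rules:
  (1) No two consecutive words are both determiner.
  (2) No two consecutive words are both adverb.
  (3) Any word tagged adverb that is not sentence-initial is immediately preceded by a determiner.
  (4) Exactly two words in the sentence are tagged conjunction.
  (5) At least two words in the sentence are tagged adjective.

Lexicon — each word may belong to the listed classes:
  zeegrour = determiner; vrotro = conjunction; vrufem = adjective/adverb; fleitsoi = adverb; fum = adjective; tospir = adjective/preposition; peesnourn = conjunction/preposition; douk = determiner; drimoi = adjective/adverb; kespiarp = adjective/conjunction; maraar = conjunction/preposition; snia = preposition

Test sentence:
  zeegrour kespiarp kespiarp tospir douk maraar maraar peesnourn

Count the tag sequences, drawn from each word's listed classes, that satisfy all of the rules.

12

Candidates per position — 1:zeegrour {determiner}; 2:kespiarp {adjective,conjunction}; 3:kespiarp {adjective,conjunction}; 4:tospir {adjective,preposition}; 5:douk {determiner}; 6:maraar {conjunction,preposition}; 7:maraar {conjunction,preposition}; 8:peesnourn {conjunction,preposition}.
There are 64 candidate sequences in total.
Checking each against the rules leaves 12 sequences.
Count = 12.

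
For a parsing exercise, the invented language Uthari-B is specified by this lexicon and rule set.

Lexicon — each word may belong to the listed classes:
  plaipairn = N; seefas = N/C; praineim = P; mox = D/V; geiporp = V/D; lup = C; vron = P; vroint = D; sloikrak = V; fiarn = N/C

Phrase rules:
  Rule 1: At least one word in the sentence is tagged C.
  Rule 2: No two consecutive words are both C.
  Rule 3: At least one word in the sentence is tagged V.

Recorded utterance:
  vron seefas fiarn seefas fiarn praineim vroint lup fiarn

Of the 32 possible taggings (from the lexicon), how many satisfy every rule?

Candidates per position — 1:vron {P}; 2:seefas {N,C}; 3:fiarn {N,C}; 4:seefas {N,C}; 5:fiarn {N,C}; 6:praineim {P}; 7:vroint {D}; 8:lup {C}; 9:fiarn {N,C}.
There are 32 candidate sequences in total.
Rule 3 cannot be satisfied by any choice of tags from the lexicon.
So there is no consistent tagging.
Count = 0.

0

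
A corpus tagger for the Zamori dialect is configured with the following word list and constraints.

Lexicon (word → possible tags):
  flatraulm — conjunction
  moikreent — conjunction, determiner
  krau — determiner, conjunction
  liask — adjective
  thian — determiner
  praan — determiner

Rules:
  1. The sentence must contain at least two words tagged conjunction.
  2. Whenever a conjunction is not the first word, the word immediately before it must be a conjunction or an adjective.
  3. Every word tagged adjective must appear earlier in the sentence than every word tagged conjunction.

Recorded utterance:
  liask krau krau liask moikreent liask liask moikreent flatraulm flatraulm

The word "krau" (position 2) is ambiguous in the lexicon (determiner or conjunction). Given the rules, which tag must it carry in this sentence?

determiner

Candidates per position — 1:liask {adjective}; 2:krau {determiner,conjunction}; 3:krau {determiner,conjunction}; 4:liask {adjective}; 5:moikreent {conjunction,determiner}; 6:liask {adjective}; 7:liask {adjective}; 8:moikreent {conjunction,determiner}; 9:flatraulm {conjunction}; 10:flatraulm {conjunction}.
Word 2 cannot be conjunction — rule 3 would then fail for every completion. It is determiner.
Word 3 cannot be conjunction — rule 2 would then fail for every completion. It is determiner.
Word 5 cannot be conjunction — rule 3 would then fail for every completion. It is determiner.
Word 8 cannot be determiner — rule 2 would then fail for every completion. It is conjunction.
So the tagging must be: adjective determiner determiner adjective determiner adjective adjective conjunction conjunction conjunction.
Rule-by-rule: rule 1 holds; rule 2 holds; rule 3 holds.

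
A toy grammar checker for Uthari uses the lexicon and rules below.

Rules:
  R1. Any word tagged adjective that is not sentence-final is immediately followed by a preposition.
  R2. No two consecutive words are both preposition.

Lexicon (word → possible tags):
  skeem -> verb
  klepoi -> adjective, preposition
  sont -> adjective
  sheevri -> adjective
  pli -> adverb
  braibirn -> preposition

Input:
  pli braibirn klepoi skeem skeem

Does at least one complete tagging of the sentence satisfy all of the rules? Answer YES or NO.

NO

Candidates per position — 1:pli {adverb}; 2:braibirn {preposition}; 3:klepoi {adjective,preposition}; 4:skeem {verb}; 5:skeem {verb}.
Every candidate sequence violates at least one rule; no consistent tagging exists.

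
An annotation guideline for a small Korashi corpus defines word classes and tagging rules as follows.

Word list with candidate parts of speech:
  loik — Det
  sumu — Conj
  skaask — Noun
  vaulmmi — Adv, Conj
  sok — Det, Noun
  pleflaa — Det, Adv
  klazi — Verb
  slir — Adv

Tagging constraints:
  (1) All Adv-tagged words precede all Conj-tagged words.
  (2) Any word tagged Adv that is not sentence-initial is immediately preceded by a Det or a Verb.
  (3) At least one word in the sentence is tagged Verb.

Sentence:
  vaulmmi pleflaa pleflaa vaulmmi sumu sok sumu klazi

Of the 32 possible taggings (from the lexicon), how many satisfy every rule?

Candidates per position — 1:vaulmmi {Adv,Conj}; 2:pleflaa {Det,Adv}; 3:pleflaa {Det,Adv}; 4:vaulmmi {Adv,Conj}; 5:sumu {Conj}; 6:sok {Det,Noun}; 7:sumu {Conj}; 8:klazi {Verb}.
There are 32 candidate sequences in total.
Checking each against the rules leaves 8 sequences.
Count = 8.

8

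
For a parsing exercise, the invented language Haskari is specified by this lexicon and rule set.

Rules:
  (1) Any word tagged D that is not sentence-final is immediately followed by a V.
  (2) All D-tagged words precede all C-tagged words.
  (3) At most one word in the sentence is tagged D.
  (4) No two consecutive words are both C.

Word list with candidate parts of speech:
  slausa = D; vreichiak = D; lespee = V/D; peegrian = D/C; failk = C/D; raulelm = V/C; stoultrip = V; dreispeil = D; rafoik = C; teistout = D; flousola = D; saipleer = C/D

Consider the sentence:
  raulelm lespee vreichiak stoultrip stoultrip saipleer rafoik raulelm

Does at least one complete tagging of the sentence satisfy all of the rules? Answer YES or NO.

NO

Candidates per position — 1:raulelm {V,C}; 2:lespee {V,D}; 3:vreichiak {D}; 4:stoultrip {V}; 5:stoultrip {V}; 6:saipleer {C,D}; 7:rafoik {C}; 8:raulelm {V,C}.
Every candidate sequence violates at least one rule; no consistent tagging exists.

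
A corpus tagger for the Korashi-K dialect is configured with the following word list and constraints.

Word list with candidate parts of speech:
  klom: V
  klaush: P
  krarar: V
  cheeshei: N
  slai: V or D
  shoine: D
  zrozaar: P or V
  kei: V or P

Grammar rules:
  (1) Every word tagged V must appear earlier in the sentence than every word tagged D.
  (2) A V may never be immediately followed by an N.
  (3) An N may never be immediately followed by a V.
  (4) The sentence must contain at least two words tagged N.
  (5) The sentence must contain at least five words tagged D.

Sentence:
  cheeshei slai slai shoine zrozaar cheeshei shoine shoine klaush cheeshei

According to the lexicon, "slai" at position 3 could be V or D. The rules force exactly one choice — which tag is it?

Candidates per position — 1:cheeshei {N}; 2:slai {V,D}; 3:slai {V,D}; 4:shoine {D}; 5:zrozaar {P,V}; 6:cheeshei {N}; 7:shoine {D}; 8:shoine {D}; 9:klaush {P}; 10:cheeshei {N}.
Position 2: V is ruled out by rule 3; that leaves D.
Position 3: V is ruled out by rule 1; that leaves D.
Position 5: V is ruled out by rule 1; that leaves P.
So the tagging must be: N D D D P N D D P N.
Check: rule 1 ok; rule 2 ok; rule 3 ok; rule 4 ok; rule 5 ok.

D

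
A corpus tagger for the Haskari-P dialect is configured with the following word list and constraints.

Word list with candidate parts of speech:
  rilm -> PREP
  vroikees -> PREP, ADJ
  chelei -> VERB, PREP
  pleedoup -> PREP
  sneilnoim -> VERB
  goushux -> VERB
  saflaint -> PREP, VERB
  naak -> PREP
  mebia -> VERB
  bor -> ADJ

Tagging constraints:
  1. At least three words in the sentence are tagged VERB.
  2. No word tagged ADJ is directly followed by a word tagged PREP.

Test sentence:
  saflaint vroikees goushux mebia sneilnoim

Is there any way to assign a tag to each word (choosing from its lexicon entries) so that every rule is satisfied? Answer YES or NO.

YES

Candidates per position — 1:saflaint {PREP,VERB}; 2:vroikees {PREP,ADJ}; 3:goushux {VERB}; 4:mebia {VERB}; 5:sneilnoim {VERB}.
One satisfying assignment: PREP PREP VERB VERB VERB.
Check: rule 1 ok; rule 2 ok.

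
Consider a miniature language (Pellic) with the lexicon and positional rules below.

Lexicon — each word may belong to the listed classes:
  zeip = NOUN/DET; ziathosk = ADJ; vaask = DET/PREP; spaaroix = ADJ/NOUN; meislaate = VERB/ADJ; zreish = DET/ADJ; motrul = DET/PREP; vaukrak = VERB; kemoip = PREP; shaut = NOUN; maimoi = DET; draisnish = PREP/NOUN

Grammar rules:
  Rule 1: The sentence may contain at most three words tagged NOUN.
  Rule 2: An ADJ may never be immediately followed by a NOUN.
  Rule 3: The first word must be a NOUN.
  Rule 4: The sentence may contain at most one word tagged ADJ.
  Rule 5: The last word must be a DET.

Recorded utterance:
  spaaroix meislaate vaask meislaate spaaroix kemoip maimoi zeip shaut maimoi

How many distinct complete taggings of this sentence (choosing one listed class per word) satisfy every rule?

Candidates per position — 1:spaaroix {ADJ,NOUN}; 2:meislaate {VERB,ADJ}; 3:vaask {DET,PREP}; 4:meislaate {VERB,ADJ}; 5:spaaroix {ADJ,NOUN}; 6:kemoip {PREP}; 7:maimoi {DET}; 8:zeip {NOUN,DET}; 9:shaut {NOUN}; 10:maimoi {DET}.
There are 64 candidate sequences in total.
Checking each against the rules leaves 8 sequences.
Count = 8.

8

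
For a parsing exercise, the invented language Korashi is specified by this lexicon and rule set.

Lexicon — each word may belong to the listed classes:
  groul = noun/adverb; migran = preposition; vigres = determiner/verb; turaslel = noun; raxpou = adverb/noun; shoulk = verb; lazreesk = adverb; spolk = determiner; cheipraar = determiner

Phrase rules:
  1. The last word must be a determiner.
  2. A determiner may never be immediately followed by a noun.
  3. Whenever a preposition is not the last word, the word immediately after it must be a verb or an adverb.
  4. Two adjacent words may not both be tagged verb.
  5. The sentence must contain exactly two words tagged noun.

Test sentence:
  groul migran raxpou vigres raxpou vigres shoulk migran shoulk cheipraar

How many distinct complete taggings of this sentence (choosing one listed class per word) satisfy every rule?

Candidates per position — 1:groul {noun,adverb}; 2:migran {preposition}; 3:raxpou {adverb,noun}; 4:vigres {determiner,verb}; 5:raxpou {adverb,noun}; 6:vigres {determiner,verb}; 7:shoulk {verb}; 8:migran {preposition}; 9:shoulk {verb}; 10:cheipraar {determiner}.
There are 32 candidate sequences in total.
The sequences that satisfy every rule: noun preposition adverb verb noun determiner verb preposition verb determiner.
Count = 1.

1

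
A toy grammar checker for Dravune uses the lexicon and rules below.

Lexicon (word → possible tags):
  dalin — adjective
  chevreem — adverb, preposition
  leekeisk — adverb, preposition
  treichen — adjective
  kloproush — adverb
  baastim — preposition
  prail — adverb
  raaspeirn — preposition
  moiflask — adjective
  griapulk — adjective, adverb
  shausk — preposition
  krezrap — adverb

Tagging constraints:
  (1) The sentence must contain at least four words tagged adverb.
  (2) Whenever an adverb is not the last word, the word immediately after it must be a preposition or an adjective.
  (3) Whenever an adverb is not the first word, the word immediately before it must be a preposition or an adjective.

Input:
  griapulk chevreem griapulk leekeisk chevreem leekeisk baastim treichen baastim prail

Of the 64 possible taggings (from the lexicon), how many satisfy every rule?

4

Candidates per position — 1:griapulk {adjective,adverb}; 2:chevreem {adverb,preposition}; 3:griapulk {adjective,adverb}; 4:leekeisk {adverb,preposition}; 5:chevreem {adverb,preposition}; 6:leekeisk {adverb,preposition}; 7:baastim {preposition}; 8:treichen {adjective}; 9:baastim {preposition}; 10:prail {adverb}.
There are 64 candidate sequences in total.
The sequences that satisfy every rule: adjective adverb adjective adverb preposition adverb preposition adjective preposition adverb; adverb preposition adjective adverb preposition adverb preposition adjective preposition adverb; adverb preposition adverb preposition adverb preposition preposition adjective preposition adverb; adverb preposition adverb preposition preposition adverb preposition adjective preposition adverb.
Count = 4.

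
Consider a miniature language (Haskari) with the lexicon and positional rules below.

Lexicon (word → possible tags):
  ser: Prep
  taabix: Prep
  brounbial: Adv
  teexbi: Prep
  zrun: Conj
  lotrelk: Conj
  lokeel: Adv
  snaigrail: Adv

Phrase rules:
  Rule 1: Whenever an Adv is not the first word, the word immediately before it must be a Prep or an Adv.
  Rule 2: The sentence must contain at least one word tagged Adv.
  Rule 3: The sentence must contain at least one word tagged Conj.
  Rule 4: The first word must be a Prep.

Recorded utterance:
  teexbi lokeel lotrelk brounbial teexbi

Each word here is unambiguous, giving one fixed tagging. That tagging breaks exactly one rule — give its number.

1

Fixed tagging: Prep Adv Conj Adv Prep.
Applying the rules: R1 ✗, R2 ✓, R3 ✓, R4 ✓.
Only rule 1 fails.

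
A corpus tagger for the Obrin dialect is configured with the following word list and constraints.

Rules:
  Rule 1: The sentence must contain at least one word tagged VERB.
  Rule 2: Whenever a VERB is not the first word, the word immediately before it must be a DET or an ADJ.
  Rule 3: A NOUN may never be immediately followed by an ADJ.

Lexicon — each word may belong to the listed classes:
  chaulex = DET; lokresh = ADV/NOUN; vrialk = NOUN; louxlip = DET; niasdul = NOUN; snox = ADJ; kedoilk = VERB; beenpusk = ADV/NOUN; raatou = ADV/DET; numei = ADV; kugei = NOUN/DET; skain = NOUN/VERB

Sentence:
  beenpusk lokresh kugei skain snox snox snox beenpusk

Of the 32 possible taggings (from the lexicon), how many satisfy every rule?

8

Candidates per position — 1:beenpusk {ADV,NOUN}; 2:lokresh {ADV,NOUN}; 3:kugei {NOUN,DET}; 4:skain {NOUN,VERB}; 5:snox {ADJ}; 6:snox {ADJ}; 7:snox {ADJ}; 8:beenpusk {ADV,NOUN}.
There are 32 candidate sequences in total.
Checking each against the rules leaves 8 sequences.
Count = 8.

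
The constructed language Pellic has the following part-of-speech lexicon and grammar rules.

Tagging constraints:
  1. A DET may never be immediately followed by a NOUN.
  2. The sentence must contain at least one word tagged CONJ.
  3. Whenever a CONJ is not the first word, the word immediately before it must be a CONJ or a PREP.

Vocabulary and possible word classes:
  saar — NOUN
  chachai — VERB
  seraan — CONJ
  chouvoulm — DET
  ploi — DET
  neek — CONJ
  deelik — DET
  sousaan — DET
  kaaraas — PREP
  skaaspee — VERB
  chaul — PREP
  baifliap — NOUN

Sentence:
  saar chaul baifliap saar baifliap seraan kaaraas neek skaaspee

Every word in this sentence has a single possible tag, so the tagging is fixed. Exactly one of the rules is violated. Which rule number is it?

3

Fixed tagging: NOUN PREP NOUN NOUN NOUN CONJ PREP CONJ VERB.
Applying the rules: R1 pass, R2 pass, R3 fail.
Only rule 3 fails.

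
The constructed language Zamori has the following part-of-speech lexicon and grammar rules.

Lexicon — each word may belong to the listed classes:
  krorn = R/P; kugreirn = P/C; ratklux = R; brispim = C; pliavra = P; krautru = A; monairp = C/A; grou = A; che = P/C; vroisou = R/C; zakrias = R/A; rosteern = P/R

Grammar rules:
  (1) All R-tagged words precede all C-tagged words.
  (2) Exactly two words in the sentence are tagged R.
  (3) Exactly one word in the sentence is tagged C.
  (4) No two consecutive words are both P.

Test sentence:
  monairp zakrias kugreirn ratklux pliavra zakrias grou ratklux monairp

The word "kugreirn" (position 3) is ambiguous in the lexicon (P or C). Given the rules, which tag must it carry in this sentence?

P

Candidates per position — 1:monairp {C,A}; 2:zakrias {R,A}; 3:kugreirn {P,C}; 4:ratklux {R}; 5:pliavra {P}; 6:zakrias {R,A}; 7:grou {A}; 8:ratklux {R}; 9:monairp {C,A}.
Word 1 cannot be C — rule 1 would then fail for every completion. It is A.
Word 2 cannot be R — rule 2 would then fail for every completion. It is A.
Word 3 cannot be C — rule 1 would then fail for every completion. It is P.
Word 6 cannot be R — rule 2 would then fail for every completion. It is A.
Word 9 cannot be A — rule 3 would then fail for every completion. It is C.
That leaves exactly one tagging: A A P R P A A R C.
Verifying each rule — rule 1 holds; rule 2 holds; rule 3 holds; rule 4 holds.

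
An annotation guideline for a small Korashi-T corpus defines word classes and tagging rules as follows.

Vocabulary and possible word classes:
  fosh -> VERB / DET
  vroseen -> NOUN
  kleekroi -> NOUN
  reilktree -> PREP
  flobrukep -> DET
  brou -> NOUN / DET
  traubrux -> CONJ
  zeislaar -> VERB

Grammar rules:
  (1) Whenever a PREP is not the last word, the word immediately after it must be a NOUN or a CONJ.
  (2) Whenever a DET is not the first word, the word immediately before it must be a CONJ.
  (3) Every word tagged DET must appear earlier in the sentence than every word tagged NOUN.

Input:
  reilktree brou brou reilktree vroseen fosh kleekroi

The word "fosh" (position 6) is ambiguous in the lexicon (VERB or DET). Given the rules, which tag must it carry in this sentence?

VERB

Candidates per position — 1:reilktree {PREP}; 2:brou {NOUN,DET}; 3:brou {NOUN,DET}; 4:reilktree {PREP}; 5:vroseen {NOUN}; 6:fosh {VERB,DET}; 7:kleekroi {NOUN}.
If word 2 were DET, no tagging could satisfy rule 1; so word 2 is NOUN.
If word 3 were DET, no tagging could satisfy rule 2; so word 3 is NOUN.
If word 6 were DET, no tagging could satisfy rule 2; so word 6 is VERB.
That leaves exactly one tagging: PREP NOUN NOUN PREP NOUN VERB NOUN.
Checking: rule 1 holds; rule 2 holds; rule 3 holds.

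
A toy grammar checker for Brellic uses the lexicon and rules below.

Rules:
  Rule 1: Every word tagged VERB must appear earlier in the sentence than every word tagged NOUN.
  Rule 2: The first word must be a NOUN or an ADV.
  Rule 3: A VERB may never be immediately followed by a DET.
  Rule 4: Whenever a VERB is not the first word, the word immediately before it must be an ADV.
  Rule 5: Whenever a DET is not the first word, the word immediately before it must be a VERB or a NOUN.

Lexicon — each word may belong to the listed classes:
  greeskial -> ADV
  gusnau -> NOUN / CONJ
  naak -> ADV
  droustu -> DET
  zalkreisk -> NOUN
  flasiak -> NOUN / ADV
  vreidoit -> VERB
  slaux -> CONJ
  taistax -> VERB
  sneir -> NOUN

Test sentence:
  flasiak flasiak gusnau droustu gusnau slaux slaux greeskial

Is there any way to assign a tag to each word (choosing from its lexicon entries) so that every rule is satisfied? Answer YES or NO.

YES

Candidates per position — 1:flasiak {NOUN,ADV}; 2:flasiak {NOUN,ADV}; 3:gusnau {NOUN,CONJ}; 4:droustu {DET}; 5:gusnau {NOUN,CONJ}; 6:slaux {CONJ}; 7:slaux {CONJ}; 8:greeskial {ADV}.
One satisfying assignment: ADV NOUN NOUN DET NOUN CONJ CONJ ADV.
Rule-by-rule: rule 1 satisfied; rule 2 satisfied; rule 3 satisfied; rule 4 satisfied; rule 5 satisfied.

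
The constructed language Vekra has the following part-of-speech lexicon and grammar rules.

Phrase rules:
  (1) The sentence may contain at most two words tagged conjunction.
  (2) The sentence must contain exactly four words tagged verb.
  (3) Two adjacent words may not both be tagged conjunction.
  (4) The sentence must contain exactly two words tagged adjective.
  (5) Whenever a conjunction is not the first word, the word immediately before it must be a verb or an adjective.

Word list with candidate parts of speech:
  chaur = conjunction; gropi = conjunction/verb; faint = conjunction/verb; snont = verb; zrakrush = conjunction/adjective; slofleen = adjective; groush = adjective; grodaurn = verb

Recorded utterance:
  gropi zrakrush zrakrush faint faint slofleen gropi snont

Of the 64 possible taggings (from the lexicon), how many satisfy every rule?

Candidates per position — 1:gropi {conjunction,verb}; 2:zrakrush {conjunction,adjective}; 3:zrakrush {conjunction,adjective}; 4:faint {conjunction,verb}; 5:faint {conjunction,verb}; 6:slofleen {adjective}; 7:gropi {conjunction,verb}; 8:snont {verb}.
There are 64 candidate sequences in total.
Checking each against the rules leaves 6 sequences.
Count = 6.

6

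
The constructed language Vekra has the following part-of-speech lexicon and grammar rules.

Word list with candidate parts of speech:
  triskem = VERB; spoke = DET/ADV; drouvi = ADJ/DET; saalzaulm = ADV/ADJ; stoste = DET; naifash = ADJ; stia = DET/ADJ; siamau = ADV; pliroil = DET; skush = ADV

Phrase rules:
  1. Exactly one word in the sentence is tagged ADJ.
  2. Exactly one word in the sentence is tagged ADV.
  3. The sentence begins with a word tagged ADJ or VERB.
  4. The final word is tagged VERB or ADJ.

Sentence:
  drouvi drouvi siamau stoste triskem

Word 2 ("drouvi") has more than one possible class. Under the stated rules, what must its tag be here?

DET

Candidates per position — 1:drouvi {ADJ,DET}; 2:drouvi {ADJ,DET}; 3:siamau {ADV}; 4:stoste {DET}; 5:triskem {VERB}.
Position 1: tagging it DET would leave rule 3 unsatisfiable, so it must be ADJ.
Position 2: tagging it ADJ would leave rule 1 unsatisfiable, so it must be DET.
The unique satisfying tagging is: ADJ DET ADV DET VERB.
Check: rule 1 satisfied; rule 2 satisfied; rule 3 satisfied; rule 4 satisfied.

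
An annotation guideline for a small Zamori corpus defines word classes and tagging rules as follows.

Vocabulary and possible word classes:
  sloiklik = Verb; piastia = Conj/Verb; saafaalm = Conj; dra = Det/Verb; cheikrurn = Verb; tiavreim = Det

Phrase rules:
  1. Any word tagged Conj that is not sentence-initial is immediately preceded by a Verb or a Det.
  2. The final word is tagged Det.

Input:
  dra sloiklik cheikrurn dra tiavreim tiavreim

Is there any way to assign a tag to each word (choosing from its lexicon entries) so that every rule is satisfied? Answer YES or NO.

Candidates per position — 1:dra {Det,Verb}; 2:sloiklik {Verb}; 3:cheikrurn {Verb}; 4:dra {Det,Verb}; 5:tiavreim {Det}; 6:tiavreim {Det}.
One satisfying assignment: Verb Verb Verb Det Det Det.
Check: rule 1 satisfied; rule 2 satisfied.

YES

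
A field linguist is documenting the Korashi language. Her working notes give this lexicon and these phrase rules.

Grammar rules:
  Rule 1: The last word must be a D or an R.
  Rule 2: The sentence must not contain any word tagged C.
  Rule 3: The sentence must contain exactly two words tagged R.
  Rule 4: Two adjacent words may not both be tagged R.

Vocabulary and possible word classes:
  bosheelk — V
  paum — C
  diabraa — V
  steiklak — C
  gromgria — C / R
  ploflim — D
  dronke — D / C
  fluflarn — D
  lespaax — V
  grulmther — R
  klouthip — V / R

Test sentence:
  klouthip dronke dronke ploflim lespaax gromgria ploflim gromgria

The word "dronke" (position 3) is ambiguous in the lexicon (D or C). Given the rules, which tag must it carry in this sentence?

Candidates per position — 1:klouthip {V,R}; 2:dronke {D,C}; 3:dronke {D,C}; 4:ploflim {D}; 5:lespaax {V}; 6:gromgria {C,R}; 7:ploflim {D}; 8:gromgria {C,R}.
Position 2: C is ruled out by rule 2; that leaves D.
Position 3: C is ruled out by rule 2; that leaves D.
Position 6: C is ruled out by rule 2; that leaves R.
Position 8: C is ruled out by rule 1; that leaves R.
Position 1: R is ruled out by rule 3; that leaves V.
The only consistent sequence is: V D D D V R D R.
Check: rule 1 ✓; rule 2 ✓; rule 3 ✓; rule 4 ✓.

D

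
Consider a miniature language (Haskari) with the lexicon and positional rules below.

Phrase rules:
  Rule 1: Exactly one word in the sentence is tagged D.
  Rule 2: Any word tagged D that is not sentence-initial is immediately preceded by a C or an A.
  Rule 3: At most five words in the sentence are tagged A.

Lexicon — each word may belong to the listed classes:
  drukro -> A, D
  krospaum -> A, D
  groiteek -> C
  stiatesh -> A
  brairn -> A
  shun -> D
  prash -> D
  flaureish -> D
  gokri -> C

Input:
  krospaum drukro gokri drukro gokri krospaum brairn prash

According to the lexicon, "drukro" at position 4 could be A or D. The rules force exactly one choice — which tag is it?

A

Candidates per position — 1:krospaum {A,D}; 2:drukro {A,D}; 3:gokri {C}; 4:drukro {A,D}; 5:gokri {C}; 6:krospaum {A,D}; 7:brairn {A}; 8:prash {D}.
Position 1: D is ruled out by rule 1; that leaves A.
Position 2: D is ruled out by rule 1; that leaves A.
Position 4: D is ruled out by rule 1; that leaves A.
Position 6: D is ruled out by rule 1; that leaves A.
So the tagging must be: A A C A C A A D.
Rule-by-rule: rule 1 holds; rule 2 holds; rule 3 holds.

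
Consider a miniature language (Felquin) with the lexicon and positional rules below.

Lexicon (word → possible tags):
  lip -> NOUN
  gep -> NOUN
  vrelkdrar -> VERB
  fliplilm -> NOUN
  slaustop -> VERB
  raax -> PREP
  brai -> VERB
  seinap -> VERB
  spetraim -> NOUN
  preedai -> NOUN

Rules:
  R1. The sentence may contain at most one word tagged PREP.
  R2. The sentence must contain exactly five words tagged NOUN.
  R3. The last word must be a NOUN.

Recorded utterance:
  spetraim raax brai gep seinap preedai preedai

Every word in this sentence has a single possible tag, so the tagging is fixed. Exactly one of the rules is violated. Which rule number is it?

2

Fixed tagging: NOUN PREP VERB NOUN VERB NOUN NOUN.
Checking each rule: R1 pass, R2 fail, R3 pass.
Only rule 2 fails.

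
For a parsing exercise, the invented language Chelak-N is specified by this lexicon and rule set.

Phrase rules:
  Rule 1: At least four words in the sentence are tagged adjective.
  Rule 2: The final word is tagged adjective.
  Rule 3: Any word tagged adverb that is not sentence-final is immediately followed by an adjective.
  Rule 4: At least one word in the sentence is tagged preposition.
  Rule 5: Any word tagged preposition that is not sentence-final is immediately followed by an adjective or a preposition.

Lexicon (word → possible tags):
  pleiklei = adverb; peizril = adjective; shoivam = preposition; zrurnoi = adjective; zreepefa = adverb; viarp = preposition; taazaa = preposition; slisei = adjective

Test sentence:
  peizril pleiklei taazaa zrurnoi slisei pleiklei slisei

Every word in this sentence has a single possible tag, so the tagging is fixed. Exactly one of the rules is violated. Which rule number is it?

3

Fixed tagging: adjective adverb preposition adjective adjective adverb adjective.
Rule check: R1 pass, R2 pass, R3 fail, R4 pass, R5 pass.
Only rule 3 fails.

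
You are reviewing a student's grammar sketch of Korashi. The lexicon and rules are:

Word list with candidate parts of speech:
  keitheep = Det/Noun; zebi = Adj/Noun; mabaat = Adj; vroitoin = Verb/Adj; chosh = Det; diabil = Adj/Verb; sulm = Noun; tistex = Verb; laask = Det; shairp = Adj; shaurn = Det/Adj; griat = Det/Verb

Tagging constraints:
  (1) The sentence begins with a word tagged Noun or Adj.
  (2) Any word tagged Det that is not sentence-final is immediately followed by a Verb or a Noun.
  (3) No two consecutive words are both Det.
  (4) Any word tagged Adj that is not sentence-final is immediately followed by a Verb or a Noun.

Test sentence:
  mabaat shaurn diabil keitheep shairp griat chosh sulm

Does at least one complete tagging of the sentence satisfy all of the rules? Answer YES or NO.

Candidates per position — 1:mabaat {Adj}; 2:shaurn {Det,Adj}; 3:diabil {Adj,Verb}; 4:keitheep {Det,Noun}; 5:shairp {Adj}; 6:griat {Det,Verb}; 7:chosh {Det}; 8:sulm {Noun}.
Rule 4 cannot be satisfied by any choice of tags from the lexicon.
So there is no consistent tagging.

NO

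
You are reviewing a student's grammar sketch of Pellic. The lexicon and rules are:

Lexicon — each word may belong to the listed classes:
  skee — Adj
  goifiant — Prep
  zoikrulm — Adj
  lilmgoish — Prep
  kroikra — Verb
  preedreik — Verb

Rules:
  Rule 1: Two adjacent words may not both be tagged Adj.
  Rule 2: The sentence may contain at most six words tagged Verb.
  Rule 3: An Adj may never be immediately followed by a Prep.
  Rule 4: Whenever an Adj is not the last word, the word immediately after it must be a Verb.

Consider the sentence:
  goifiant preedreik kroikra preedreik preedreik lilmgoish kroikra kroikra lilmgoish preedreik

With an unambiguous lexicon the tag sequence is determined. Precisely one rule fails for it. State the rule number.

2

Fixed tagging: Prep Verb Verb Verb Verb Prep Verb Verb Prep Verb.
Checking each rule: R1 ✓, R2 ✗, R3 ✓, R4 ✓.
Only rule 2 fails.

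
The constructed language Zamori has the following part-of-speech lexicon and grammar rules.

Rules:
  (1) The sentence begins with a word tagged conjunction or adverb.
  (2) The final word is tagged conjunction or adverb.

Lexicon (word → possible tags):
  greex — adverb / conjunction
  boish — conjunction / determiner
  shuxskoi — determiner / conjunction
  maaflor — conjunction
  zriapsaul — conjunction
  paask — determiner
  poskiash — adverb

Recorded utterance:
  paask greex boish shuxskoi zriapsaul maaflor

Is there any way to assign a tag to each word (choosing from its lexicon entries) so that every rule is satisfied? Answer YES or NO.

NO

Candidates per position — 1:paask {determiner}; 2:greex {adverb,conjunction}; 3:boish {conjunction,determiner}; 4:shuxskoi {determiner,conjunction}; 5:zriapsaul {conjunction}; 6:maaflor {conjunction}.
Rule 1 cannot be satisfied by any choice of tags from the lexicon.
So there is no consistent tagging.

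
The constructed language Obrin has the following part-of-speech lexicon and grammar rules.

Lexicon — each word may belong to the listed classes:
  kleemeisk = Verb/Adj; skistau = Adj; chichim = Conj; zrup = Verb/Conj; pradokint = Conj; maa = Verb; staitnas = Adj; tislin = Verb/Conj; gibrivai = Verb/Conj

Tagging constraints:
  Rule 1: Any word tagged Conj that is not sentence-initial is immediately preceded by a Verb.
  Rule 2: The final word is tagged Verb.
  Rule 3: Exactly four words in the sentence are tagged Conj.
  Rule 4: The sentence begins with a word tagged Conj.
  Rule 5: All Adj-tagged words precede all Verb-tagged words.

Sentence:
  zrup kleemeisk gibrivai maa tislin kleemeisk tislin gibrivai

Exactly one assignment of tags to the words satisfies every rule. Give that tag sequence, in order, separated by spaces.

Candidates per position — 1:zrup {Verb,Conj}; 2:kleemeisk {Verb,Adj}; 3:gibrivai {Verb,Conj}; 4:maa {Verb}; 5:tislin {Verb,Conj}; 6:kleemeisk {Verb,Adj}; 7:tislin {Verb,Conj}; 8:gibrivai {Verb,Conj}.
At position 1, choosing Verb makes rule 4 impossible to satisfy; hence Conj.
At position 6, choosing Adj makes rule 5 impossible to satisfy; hence Verb.
At position 8, choosing Conj makes rule 2 impossible to satisfy; hence Verb.
At position 3, choosing Verb makes rule 3 impossible to satisfy; hence Conj.
At position 5, choosing Verb makes rule 3 impossible to satisfy; hence Conj.
At position 7, choosing Verb makes rule 3 impossible to satisfy; hence Conj.
At position 2, choosing Adj makes rule 1 impossible to satisfy; hence Verb.
The only consistent sequence is: Conj Verb Conj Verb Conj Verb Conj Verb.
Rule-by-rule: rule 1 ok; rule 2 ok; rule 3 ok; rule 4 ok; rule 5 ok.

Conj Verb Conj Verb Conj Verb Conj Verb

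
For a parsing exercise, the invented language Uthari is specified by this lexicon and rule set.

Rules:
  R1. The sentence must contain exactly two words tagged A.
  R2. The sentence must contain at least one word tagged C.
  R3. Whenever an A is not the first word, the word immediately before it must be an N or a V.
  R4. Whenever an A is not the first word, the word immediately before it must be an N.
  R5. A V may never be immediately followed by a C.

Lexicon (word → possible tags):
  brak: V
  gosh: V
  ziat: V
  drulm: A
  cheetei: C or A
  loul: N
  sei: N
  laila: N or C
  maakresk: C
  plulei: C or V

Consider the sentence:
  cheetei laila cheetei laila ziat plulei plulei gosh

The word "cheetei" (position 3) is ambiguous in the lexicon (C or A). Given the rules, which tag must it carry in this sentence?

A

Candidates per position — 1:cheetei {C,A}; 2:laila {N,C}; 3:cheetei {C,A}; 4:laila {N,C}; 5:ziat {V}; 6:plulei {C,V}; 7:plulei {C,V}; 8:gosh {V}.
At position 1, choosing C makes rule 1 impossible to satisfy; hence A.
At position 3, choosing C makes rule 1 impossible to satisfy; hence A.
At position 6, choosing C makes rule 5 impossible to satisfy; hence V.
At position 7, choosing C makes rule 5 impossible to satisfy; hence V.
At position 2, choosing C makes rule 3 impossible to satisfy; hence N.
At position 4, choosing N makes rule 2 impossible to satisfy; hence C.
That leaves exactly one tagging: A N A C V V V V.
Verifying each rule — rule 1 holds; rule 2 holds; rule 3 holds; rule 4 holds; rule 5 holds.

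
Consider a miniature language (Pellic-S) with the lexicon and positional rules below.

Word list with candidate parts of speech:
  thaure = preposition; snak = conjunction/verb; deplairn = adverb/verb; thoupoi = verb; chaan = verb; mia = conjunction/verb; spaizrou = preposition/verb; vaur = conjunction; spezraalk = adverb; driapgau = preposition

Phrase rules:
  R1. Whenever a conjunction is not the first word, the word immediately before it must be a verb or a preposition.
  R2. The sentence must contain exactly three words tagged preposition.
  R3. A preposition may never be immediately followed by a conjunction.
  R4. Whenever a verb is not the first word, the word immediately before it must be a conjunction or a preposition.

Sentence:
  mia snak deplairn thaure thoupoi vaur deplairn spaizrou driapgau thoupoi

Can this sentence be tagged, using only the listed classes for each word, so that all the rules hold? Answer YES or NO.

YES

Candidates per position — 1:mia {conjunction,verb}; 2:snak {conjunction,verb}; 3:deplairn {adverb,verb}; 4:thaure {preposition}; 5:thoupoi {verb}; 6:vaur {conjunction}; 7:deplairn {adverb,verb}; 8:spaizrou {preposition,verb}; 9:driapgau {preposition}; 10:thoupoi {verb}.
One satisfying assignment: conjunction verb adverb preposition verb conjunction adverb preposition preposition verb.
Rule-by-rule: rule 1 holds; rule 2 holds; rule 3 holds; rule 4 holds.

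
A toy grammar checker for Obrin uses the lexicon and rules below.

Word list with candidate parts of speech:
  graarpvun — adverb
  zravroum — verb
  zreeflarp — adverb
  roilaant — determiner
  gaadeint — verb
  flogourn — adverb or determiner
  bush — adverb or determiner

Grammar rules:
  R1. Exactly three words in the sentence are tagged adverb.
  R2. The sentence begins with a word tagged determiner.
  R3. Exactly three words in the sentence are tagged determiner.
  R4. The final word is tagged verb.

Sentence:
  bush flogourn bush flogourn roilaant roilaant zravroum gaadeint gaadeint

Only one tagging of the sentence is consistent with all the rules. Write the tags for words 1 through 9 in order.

Candidates per position — 1:bush {adverb,determiner}; 2:flogourn {adverb,determiner}; 3:bush {adverb,determiner}; 4:flogourn {adverb,determiner}; 5:roilaant {determiner}; 6:roilaant {determiner}; 7:zravroum {verb}; 8:gaadeint {verb}; 9:gaadeint {verb}.
At position 1, choosing adverb makes rule 2 impossible to satisfy; hence determiner.
At position 2, choosing determiner makes rule 1 impossible to satisfy; hence adverb.
At position 3, choosing determiner makes rule 1 impossible to satisfy; hence adverb.
At position 4, choosing determiner makes rule 1 impossible to satisfy; hence adverb.
So the tagging must be: determiner adverb adverb adverb determiner determiner verb verb verb.
Check: rule 1 holds; rule 2 holds; rule 3 holds; rule 4 holds.

determiner adverb adverb adverb determiner determiner verb verb verb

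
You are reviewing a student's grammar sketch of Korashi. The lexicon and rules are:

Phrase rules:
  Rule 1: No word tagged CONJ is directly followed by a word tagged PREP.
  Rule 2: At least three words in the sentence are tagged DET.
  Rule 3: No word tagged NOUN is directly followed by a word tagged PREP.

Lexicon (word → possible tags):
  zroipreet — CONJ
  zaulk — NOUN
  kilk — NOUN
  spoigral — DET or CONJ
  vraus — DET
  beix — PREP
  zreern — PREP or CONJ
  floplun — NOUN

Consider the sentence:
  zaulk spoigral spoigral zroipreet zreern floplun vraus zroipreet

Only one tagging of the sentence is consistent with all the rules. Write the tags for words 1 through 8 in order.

NOUN DET DET CONJ CONJ NOUN DET CONJ

Candidates per position — 1:zaulk {NOUN}; 2:spoigral {DET,CONJ}; 3:spoigral {DET,CONJ}; 4:zroipreet {CONJ}; 5:zreern {PREP,CONJ}; 6:floplun {NOUN}; 7:vraus {DET}; 8:zroipreet {CONJ}.
If word 2 were CONJ, no tagging could satisfy rule 2; so word 2 is DET.
If word 3 were CONJ, no tagging could satisfy rule 2; so word 3 is DET.
If word 5 were PREP, no tagging could satisfy rule 1; so word 5 is CONJ.
The only consistent sequence is: NOUN DET DET CONJ CONJ NOUN DET CONJ.
Check: rule 1 satisfied; rule 2 satisfied; rule 3 satisfied.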